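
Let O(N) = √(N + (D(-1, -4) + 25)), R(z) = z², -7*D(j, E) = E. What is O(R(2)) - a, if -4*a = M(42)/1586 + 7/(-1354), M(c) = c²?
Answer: 1188677/4294888 + 3*√161/7 ≈ 5.7147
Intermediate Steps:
D(j, E) = -E/7
a = -1188677/4294888 (a = -(42²/1586 + 7/(-1354))/4 = -(1764*(1/1586) + 7*(-1/1354))/4 = -(882/793 - 7/1354)/4 = -¼*1188677/1073722 = -1188677/4294888 ≈ -0.27677)
O(N) = √(179/7 + N) (O(N) = √(N + (-⅐*(-4) + 25)) = √(N + (4/7 + 25)) = √(N + 179/7) = √(179/7 + N))
O(R(2)) - a = √(1253 + 49*2²)/7 - 1*(-1188677/4294888) = √(1253 + 49*4)/7 + 1188677/4294888 = √(1253 + 196)/7 + 1188677/4294888 = √1449/7 + 1188677/4294888 = (3*√161)/7 + 1188677/4294888 = 3*√161/7 + 1188677/4294888 = 1188677/4294888 + 3*√161/7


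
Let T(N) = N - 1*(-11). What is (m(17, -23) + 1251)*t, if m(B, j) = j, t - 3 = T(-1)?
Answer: 15964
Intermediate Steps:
T(N) = 11 + N (T(N) = N + 11 = 11 + N)
t = 13 (t = 3 + (11 - 1) = 3 + 10 = 13)
(m(17, -23) + 1251)*t = (-23 + 1251)*13 = 1228*13 = 15964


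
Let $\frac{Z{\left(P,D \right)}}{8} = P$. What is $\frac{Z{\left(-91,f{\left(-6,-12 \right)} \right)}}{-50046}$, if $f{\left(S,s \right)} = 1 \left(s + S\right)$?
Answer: $\frac{364}{25023} \approx 0.014547$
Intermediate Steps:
$f{\left(S,s \right)} = S + s$ ($f{\left(S,s \right)} = 1 \left(S + s\right) = S + s$)
$Z{\left(P,D \right)} = 8 P$
$\frac{Z{\left(-91,f{\left(-6,-12 \right)} \right)}}{-50046} = \frac{8 \left(-91\right)}{-50046} = \left(-728\right) \left(- \frac{1}{50046}\right) = \frac{364}{25023}$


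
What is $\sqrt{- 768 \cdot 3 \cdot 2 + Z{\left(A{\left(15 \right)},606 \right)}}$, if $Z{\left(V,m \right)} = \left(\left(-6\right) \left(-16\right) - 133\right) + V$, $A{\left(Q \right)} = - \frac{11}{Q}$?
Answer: $\frac{i \sqrt{1045290}}{15} \approx 68.16 i$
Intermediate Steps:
$Z{\left(V,m \right)} = -37 + V$ ($Z{\left(V,m \right)} = \left(96 - 133\right) + V = -37 + V$)
$\sqrt{- 768 \cdot 3 \cdot 2 + Z{\left(A{\left(15 \right)},606 \right)}} = \sqrt{- 768 \cdot 3 \cdot 2 - \left(37 + \frac{11}{15}\right)} = \sqrt{\left(-768\right) 6 - \frac{566}{15}} = \sqrt{-4608 - \frac{566}{15}} = \sqrt{- \frac{69686}{15}} = \frac{i \sqrt{1045290}}{15}$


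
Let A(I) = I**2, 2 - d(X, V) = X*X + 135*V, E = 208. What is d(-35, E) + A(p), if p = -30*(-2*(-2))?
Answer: -14903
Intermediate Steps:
p = -120 (p = -30*4 = -5*24 = -120)
d(X, V) = 2 - X**2 - 135*V (d(X, V) = 2 - (X*X + 135*V) = 2 - (X**2 + 135*V) = 2 + (-X**2 - 135*V) = 2 - X**2 - 135*V)
d(-35, E) + A(p) = (2 - 1*(-35)**2 - 135*208) + (-120)**2 = (2 - 1*1225 - 28080) + 14400 = (2 - 1225 - 28080) + 14400 = -29303 + 14400 = -14903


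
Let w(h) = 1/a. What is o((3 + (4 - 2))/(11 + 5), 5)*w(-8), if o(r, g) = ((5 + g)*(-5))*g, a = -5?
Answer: 50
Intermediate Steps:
o(r, g) = g*(-25 - 5*g) (o(r, g) = (-25 - 5*g)*g = g*(-25 - 5*g))
w(h) = -1/5 (w(h) = 1/(-5) = -1/5)
o((3 + (4 - 2))/(11 + 5), 5)*w(-8) = -5*5*(5 + 5)*(-1/5) = -5*5*10*(-1/5) = -250*(-1/5) = 50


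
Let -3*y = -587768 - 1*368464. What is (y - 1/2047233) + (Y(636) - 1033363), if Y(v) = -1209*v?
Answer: -3037158186520/2047233 ≈ -1.4835e+6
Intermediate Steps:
y = 318744 (y = -(-587768 - 1*368464)/3 = -(-587768 - 368464)/3 = -1/3*(-956232) = 318744)
(y - 1/2047233) + (Y(636) - 1033363) = (318744 - 1/2047233) + (-1209*636 - 1033363) = (318744 - 1*1/2047233) + (-768924 - 1033363) = (318744 - 1/2047233) - 1802287 = 652543235351/2047233 - 1802287 = -3037158186520/2047233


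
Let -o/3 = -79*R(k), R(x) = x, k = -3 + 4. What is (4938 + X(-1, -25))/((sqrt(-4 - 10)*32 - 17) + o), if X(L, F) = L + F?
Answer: 67540/3921 - 9824*I*sqrt(14)/3921 ≈ 17.225 - 9.3747*I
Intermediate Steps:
k = 1
X(L, F) = F + L
o = 237 (o = -(-237) = -3*(-79) = 237)
(4938 + X(-1, -25))/((sqrt(-4 - 10)*32 - 17) + o) = (4938 + (-25 - 1))/((sqrt(-4 - 10)*32 - 17) + 237) = (4938 - 26)/((sqrt(-14)*32 - 17) + 237) = 4912/(((I*sqrt(14))*32 - 17) + 237) = 4912/((32*I*sqrt(14) - 17) + 237) = 4912/((-17 + 32*I*sqrt(14)) + 237) = 4912/(220 + 32*I*sqrt(14))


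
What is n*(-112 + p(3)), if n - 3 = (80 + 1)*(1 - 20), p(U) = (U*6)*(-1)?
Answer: 199680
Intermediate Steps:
p(U) = -6*U (p(U) = (6*U)*(-1) = -6*U)
n = -1536 (n = 3 + (80 + 1)*(1 - 20) = 3 + 81*(-19) = 3 - 1539 = -1536)
n*(-112 + p(3)) = -1536*(-112 - 6*3) = -1536*(-112 - 18) = -1536*(-130) = 199680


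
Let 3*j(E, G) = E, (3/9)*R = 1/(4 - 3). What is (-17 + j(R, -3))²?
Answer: 256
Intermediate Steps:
R = 3 (R = 3/(4 - 3) = 3/1 = 3*1 = 3)
j(E, G) = E/3
(-17 + j(R, -3))² = (-17 + (⅓)*3)² = (-17 + 1)² = (-16)² = 256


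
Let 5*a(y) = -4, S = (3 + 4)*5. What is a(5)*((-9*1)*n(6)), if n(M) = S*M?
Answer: 1512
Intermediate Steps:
S = 35 (S = 7*5 = 35)
n(M) = 35*M
a(y) = -4/5 (a(y) = (1/5)*(-4) = -4/5)
a(5)*((-9*1)*n(6)) = -4*(-9*1)*35*6/5 = -(-36)*210/5 = -4/5*(-1890) = 1512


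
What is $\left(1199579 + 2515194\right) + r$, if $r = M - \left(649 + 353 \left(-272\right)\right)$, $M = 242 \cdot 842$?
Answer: $4013904$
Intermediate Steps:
$M = 203764$
$r = 299131$ ($r = 203764 - \left(649 + 353 \left(-272\right)\right) = 203764 - \left(649 - 96016\right) = 203764 - -95367 = 203764 + 95367 = 299131$)
$\left(1199579 + 2515194\right) + r = \left(1199579 + 2515194\right) + 299131 = 3714773 + 299131 = 4013904$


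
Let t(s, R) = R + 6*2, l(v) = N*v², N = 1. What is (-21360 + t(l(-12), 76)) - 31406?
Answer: -52678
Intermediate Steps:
l(v) = v² (l(v) = 1*v² = v²)
t(s, R) = 12 + R (t(s, R) = R + 12 = 12 + R)
(-21360 + t(l(-12), 76)) - 31406 = (-21360 + (12 + 76)) - 31406 = (-21360 + 88) - 31406 = -21272 - 31406 = -52678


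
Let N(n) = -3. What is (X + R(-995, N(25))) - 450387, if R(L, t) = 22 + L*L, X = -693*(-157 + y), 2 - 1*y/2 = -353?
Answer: 156431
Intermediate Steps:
y = 710 (y = 4 - 2*(-353) = 4 + 706 = 710)
X = -383229 (X = -693*(-157 + 710) = -693*553 = -383229)
R(L, t) = 22 + L**2
(X + R(-995, N(25))) - 450387 = (-383229 + (22 + (-995)**2)) - 450387 = (-383229 + (22 + 990025)) - 450387 = (-383229 + 990047) - 450387 = 606818 - 450387 = 156431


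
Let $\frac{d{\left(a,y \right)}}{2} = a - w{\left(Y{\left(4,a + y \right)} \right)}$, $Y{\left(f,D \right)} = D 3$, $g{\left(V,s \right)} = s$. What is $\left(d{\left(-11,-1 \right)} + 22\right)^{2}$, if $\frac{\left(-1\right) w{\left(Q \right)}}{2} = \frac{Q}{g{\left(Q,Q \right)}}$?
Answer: $16$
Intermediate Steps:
$Y{\left(f,D \right)} = 3 D$
$w{\left(Q \right)} = -2$ ($w{\left(Q \right)} = - 2 \frac{Q}{Q} = \left(-2\right) 1 = -2$)
$d{\left(a,y \right)} = 4 + 2 a$ ($d{\left(a,y \right)} = 2 \left(a - -2\right) = 2 \left(a + 2\right) = 2 \left(2 + a\right) = 4 + 2 a$)
$\left(d{\left(-11,-1 \right)} + 22\right)^{2} = \left(\left(4 + 2 \left(-11\right)\right) + 22\right)^{2} = \left(\left(4 - 22\right) + 22\right)^{2} = \left(-18 + 22\right)^{2} = 4^{2} = 16$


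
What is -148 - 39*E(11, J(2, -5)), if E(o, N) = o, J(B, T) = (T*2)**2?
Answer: -577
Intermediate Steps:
J(B, T) = 4*T**2 (J(B, T) = (2*T)**2 = 4*T**2)
-148 - 39*E(11, J(2, -5)) = -148 - 39*11 = -148 - 429 = -577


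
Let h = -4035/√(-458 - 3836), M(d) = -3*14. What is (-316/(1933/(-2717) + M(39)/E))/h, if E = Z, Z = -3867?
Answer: -1106699308*I*√4294/9900271965 ≈ -7.3251*I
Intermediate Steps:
M(d) = -42
E = -3867
h = 4035*I*√4294/4294 (h = -4035*(-I*√4294/4294) = -(-4035)*I*√4294/4294 = 4035*I*√4294/4294 ≈ 61.576*I)
(-316/(1933/(-2717) + M(39)/E))/h = (-316/(1933/(-2717) - 42/(-3867)))/((4035*I*√4294/4294)) = (-316/(1933*(-1/2717) - 42*(-1/3867)))*(-I*√4294/4035) = (-316/(-1933/2717 + 14/1289))*(-I*√4294/4035) = (-316/(-2453599/3502213))*(-I*√4294/4035) = (-316*(-3502213/2453599))*(-I*√4294/4035) = 1106699308*(-I*√4294/4035)/2453599 = -1106699308*I*√4294/9900271965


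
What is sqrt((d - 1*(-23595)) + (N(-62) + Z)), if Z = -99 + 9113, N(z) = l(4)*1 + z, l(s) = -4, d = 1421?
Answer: 2*sqrt(8491) ≈ 184.29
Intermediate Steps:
N(z) = -4 + z (N(z) = -4*1 + z = -4 + z)
Z = 9014
sqrt((d - 1*(-23595)) + (N(-62) + Z)) = sqrt((1421 - 1*(-23595)) + ((-4 - 62) + 9014)) = sqrt((1421 + 23595) + (-66 + 9014)) = sqrt(25016 + 8948) = sqrt(33964) = 2*sqrt(8491)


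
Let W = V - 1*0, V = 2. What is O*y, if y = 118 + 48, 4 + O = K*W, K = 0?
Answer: -664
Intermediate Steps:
W = 2 (W = 2 - 1*0 = 2 + 0 = 2)
O = -4 (O = -4 + 0*2 = -4 + 0 = -4)
y = 166
O*y = -4*166 = -664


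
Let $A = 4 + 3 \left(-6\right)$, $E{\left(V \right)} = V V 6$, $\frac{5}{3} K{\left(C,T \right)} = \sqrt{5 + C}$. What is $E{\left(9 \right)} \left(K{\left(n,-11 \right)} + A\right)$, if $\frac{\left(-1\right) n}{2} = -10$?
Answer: $-5346$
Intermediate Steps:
$n = 20$ ($n = \left(-2\right) \left(-10\right) = 20$)
$K{\left(C,T \right)} = \frac{3 \sqrt{5 + C}}{5}$
$E{\left(V \right)} = 6 V^{2}$ ($E{\left(V \right)} = V^{2} \cdot 6 = 6 V^{2}$)
$A = -14$ ($A = 4 - 18 = -14$)
$E{\left(9 \right)} \left(K{\left(n,-11 \right)} + A\right) = 6 \cdot 9^{2} \left(\frac{3 \sqrt{5 + 20}}{5} - 14\right) = 6 \cdot 81 \left(\frac{3 \sqrt{25}}{5} - 14\right) = 486 \left(\frac{3}{5} \cdot 5 - 14\right) = 486 \left(3 - 14\right) = 486 \left(-11\right) = -5346$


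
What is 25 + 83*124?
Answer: 10317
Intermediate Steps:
25 + 83*124 = 25 + 10292 = 10317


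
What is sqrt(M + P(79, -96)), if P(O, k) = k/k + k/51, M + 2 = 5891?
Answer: 3*sqrt(189074)/17 ≈ 76.734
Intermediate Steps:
M = 5889 (M = -2 + 5891 = 5889)
P(O, k) = 1 + k/51 (P(O, k) = 1 + k*(1/51) = 1 + k/51)
sqrt(M + P(79, -96)) = sqrt(5889 + (1 + (1/51)*(-96))) = sqrt(5889 + (1 - 32/17)) = sqrt(5889 - 15/17) = sqrt(100098/17) = 3*sqrt(189074)/17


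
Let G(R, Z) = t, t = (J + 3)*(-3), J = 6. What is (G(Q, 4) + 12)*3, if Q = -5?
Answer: -45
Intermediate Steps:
t = -27 (t = (6 + 3)*(-3) = 9*(-3) = -27)
G(R, Z) = -27
(G(Q, 4) + 12)*3 = (-27 + 12)*3 = -15*3 = -45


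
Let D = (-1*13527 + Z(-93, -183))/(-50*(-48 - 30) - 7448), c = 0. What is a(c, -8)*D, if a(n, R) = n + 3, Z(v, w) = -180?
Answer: 41121/3548 ≈ 11.590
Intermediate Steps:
a(n, R) = 3 + n
D = 13707/3548 (D = (-1*13527 - 180)/(-50*(-48 - 30) - 7448) = (-13527 - 180)/(-50*(-78) - 7448) = -13707/(3900 - 7448) = -13707/(-3548) = -13707*(-1/3548) = 13707/3548 ≈ 3.8633)
a(c, -8)*D = (3 + 0)*(13707/3548) = 3*(13707/3548) = 41121/3548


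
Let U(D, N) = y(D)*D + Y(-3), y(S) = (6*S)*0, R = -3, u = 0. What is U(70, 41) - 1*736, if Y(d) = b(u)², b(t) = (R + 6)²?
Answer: -655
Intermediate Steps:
b(t) = 9 (b(t) = (-3 + 6)² = 3² = 9)
y(S) = 0
Y(d) = 81 (Y(d) = 9² = 81)
U(D, N) = 81 (U(D, N) = 0*D + 81 = 0 + 81 = 81)
U(70, 41) - 1*736 = 81 - 1*736 = 81 - 736 = -655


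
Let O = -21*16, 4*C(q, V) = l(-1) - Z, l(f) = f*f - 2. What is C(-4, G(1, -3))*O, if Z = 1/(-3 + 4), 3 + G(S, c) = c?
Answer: 168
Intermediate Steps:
G(S, c) = -3 + c
l(f) = -2 + f² (l(f) = f² - 2 = -2 + f²)
Z = 1 (Z = 1/1 = 1)
C(q, V) = -½ (C(q, V) = ((-2 + (-1)²) - 1*1)/4 = ((-2 + 1) - 1)/4 = (-1 - 1)/4 = (¼)*(-2) = -½)
O = -336
C(-4, G(1, -3))*O = -½*(-336) = 168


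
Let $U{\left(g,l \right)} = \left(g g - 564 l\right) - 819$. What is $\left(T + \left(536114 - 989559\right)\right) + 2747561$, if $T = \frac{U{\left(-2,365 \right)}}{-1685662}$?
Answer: $\frac{3867104371467}{1685662} \approx 2.2941 \cdot 10^{6}$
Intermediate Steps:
$U{\left(g,l \right)} = -819 + g^{2} - 564 l$ ($U{\left(g,l \right)} = \left(g^{2} - 564 l\right) - 819 = -819 + g^{2} - 564 l$)
$T = \frac{206675}{1685662}$ ($T = \frac{-819 + \left(-2\right)^{2} - 205860}{-1685662} = \left(-819 + 4 - 205860\right) \left(- \frac{1}{1685662}\right) = \left(-206675\right) \left(- \frac{1}{1685662}\right) = \frac{206675}{1685662} \approx 0.12261$)
$\left(T + \left(536114 - 989559\right)\right) + 2747561 = \left(\frac{206675}{1685662} + \left(536114 - 989559\right)\right) + 2747561 = \left(\frac{206675}{1685662} - 453445\right) + 2747561 = - \frac{764354798915}{1685662} + 2747561 = \frac{3867104371467}{1685662}$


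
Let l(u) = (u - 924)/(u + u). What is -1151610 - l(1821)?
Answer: -1398054839/1214 ≈ -1.1516e+6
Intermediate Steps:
l(u) = (-924 + u)/(2*u) (l(u) = (-924 + u)/((2*u)) = (-924 + u)*(1/(2*u)) = (-924 + u)/(2*u))
-1151610 - l(1821) = -1151610 - (-924 + 1821)/(2*1821) = -1151610 - 897/(2*1821) = -1151610 - 1*299/1214 = -1151610 - 299/1214 = -1398054839/1214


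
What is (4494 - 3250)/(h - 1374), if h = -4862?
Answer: -311/1559 ≈ -0.19949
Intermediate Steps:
(4494 - 3250)/(h - 1374) = (4494 - 3250)/(-4862 - 1374) = 1244/(-6236) = 1244*(-1/6236) = -311/1559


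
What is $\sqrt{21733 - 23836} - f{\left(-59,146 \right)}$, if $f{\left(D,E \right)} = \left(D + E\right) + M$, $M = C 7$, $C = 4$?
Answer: $-115 + i \sqrt{2103} \approx -115.0 + 45.858 i$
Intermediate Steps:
$M = 28$ ($M = 4 \cdot 7 = 28$)
$f{\left(D,E \right)} = 28 + D + E$ ($f{\left(D,E \right)} = \left(D + E\right) + 28 = 28 + D + E$)
$\sqrt{21733 - 23836} - f{\left(-59,146 \right)} = \sqrt{21733 - 23836} - \left(28 - 59 + 146\right) = \sqrt{-2103} - 115 = i \sqrt{2103} - 115 = -115 + i \sqrt{2103}$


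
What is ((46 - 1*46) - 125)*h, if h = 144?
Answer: -18000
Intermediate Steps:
((46 - 1*46) - 125)*h = ((46 - 1*46) - 125)*144 = ((46 - 46) - 125)*144 = (0 - 125)*144 = -125*144 = -18000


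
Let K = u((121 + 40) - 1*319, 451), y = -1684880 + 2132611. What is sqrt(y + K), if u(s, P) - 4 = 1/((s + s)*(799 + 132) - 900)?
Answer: sqrt(9747375552857666)/147548 ≈ 669.13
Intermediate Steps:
y = 447731
u(s, P) = 4 + 1/(-900 + 1862*s) (u(s, P) = 4 + 1/((s + s)*(799 + 132) - 900) = 4 + 1/((2*s)*931 - 900) = 4 + 1/(1862*s - 900) = 4 + 1/(-900 + 1862*s))
K = 1180383/295096 (K = (-3599 + 7448*((121 + 40) - 1*319))/(2*(-450 + 931*((121 + 40) - 1*319))) = (-3599 + 7448*(161 - 319))/(2*(-450 + 931*(161 - 319))) = (-3599 + 7448*(-158))/(2*(-450 + 931*(-158))) = (-3599 - 1176784)/(2*(-450 - 147098)) = (1/2)*(-1180383)/(-147548) = (1/2)*(-1/147548)*(-1180383) = 1180383/295096 ≈ 4.0000)
sqrt(y + K) = sqrt(447731 + 1180383/295096) = sqrt(132124807559/295096) = sqrt(9747375552857666)/147548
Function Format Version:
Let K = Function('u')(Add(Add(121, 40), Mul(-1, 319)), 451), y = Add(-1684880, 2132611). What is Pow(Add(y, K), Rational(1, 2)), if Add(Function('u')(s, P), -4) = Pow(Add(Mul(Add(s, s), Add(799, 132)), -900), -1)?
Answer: Mul(Rational(1, 147548), Pow(9747375552857666, Rational(1, 2))) ≈ 669.13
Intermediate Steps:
y = 447731
Function('u')(s, P) = Add(4, Pow(Add(-900, Mul(1862, s)), -1)) (Function('u')(s, P) = Add(4, Pow(Add(Mul(Add(s, s), Add(799, 132)), -900), -1)) = Add(4, Pow(Add(Mul(Mul(2, s), 931), -900), -1)) = Add(4, Pow(Add(Mul(1862, s), -900), -1)) = Add(4, Pow(Add(-900, Mul(1862, s)), -1)))
K = Rational(1180383, 295096) (K = Mul(Rational(1, 2), Pow(Add(-450, Mul(931, Add(Add(121, 40), Mul(-1, 319)))), -1), Add(-3599, Mul(7448, Add(Add(121, 40), Mul(-1, 319))))) = Mul(Rational(1, 2), Pow(Add(-450, Mul(931, Add(161, -319))), -1), Add(-3599, Mul(7448, Add(161, -319)))) = Mul(Rational(1, 2), Pow(Add(-450, Mul(931, -158)), -1), Add(-3599, Mul(7448, -158))) = Mul(Rational(1, 2), Pow(Add(-450, -147098), -1), Add(-3599, -1176784)) = Mul(Rational(1, 2), Pow(-147548, -1), -1180383) = Mul(Rational(1, 2), Rational(-1, 147548), -1180383) = Rational(1180383, 295096) ≈ 4.0000)
Pow(Add(y, K), Rational(1, 2)) = Pow(Add(447731, Rational(1180383, 295096)), Rational(1, 2)) = Pow(Rational(132124807559, 295096), Rational(1, 2)) = Mul(Rational(1, 147548), Pow(9747375552857666, Rational(1, 2)))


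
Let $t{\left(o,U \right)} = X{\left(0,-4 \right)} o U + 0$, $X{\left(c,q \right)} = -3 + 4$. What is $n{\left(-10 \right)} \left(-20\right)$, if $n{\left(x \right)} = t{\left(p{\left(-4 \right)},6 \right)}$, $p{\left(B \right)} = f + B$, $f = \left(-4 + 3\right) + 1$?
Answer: $480$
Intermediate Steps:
$f = 0$ ($f = -1 + 1 = 0$)
$X{\left(c,q \right)} = 1$
$p{\left(B \right)} = B$ ($p{\left(B \right)} = 0 + B = B$)
$t{\left(o,U \right)} = U o$ ($t{\left(o,U \right)} = 1 o U + 0 = o U + 0 = U o + 0 = U o$)
$n{\left(x \right)} = -24$ ($n{\left(x \right)} = 6 \left(-4\right) = -24$)
$n{\left(-10 \right)} \left(-20\right) = \left(-24\right) \left(-20\right) = 480$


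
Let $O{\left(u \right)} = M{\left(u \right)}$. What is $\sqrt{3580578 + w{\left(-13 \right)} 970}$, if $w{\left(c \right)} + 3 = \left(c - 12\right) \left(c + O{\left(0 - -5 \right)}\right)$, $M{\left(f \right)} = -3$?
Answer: $14 \sqrt{20233} \approx 1991.4$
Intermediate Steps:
$O{\left(u \right)} = -3$
$w{\left(c \right)} = -3 + \left(-12 + c\right) \left(-3 + c\right)$ ($w{\left(c \right)} = -3 + \left(c - 12\right) \left(c - 3\right) = -3 + \left(-12 + c\right) \left(-3 + c\right)$)
$\sqrt{3580578 + w{\left(-13 \right)} 970} = \sqrt{3580578 + \left(33 + \left(-13\right)^{2} - -195\right) 970} = \sqrt{3580578 + \left(33 + 169 + 195\right) 970} = \sqrt{3580578 + 397 \cdot 970} = \sqrt{3580578 + 385090} = \sqrt{3965668} = 14 \sqrt{20233}$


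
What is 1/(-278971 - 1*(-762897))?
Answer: 1/483926 ≈ 2.0664e-6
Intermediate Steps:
1/(-278971 - 1*(-762897)) = 1/(-278971 + 762897) = 1/483926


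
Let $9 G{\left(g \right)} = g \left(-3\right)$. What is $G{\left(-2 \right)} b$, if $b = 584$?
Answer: $\frac{1168}{3} \approx 389.33$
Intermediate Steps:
$G{\left(g \right)} = - \frac{g}{3}$ ($G{\left(g \right)} = \frac{g \left(-3\right)}{9} = \frac{\left(-3\right) g}{9} = - \frac{g}{3}$)
$G{\left(-2 \right)} b = \left(- \frac{1}{3}\right) \left(-2\right) 584 = \frac{2}{3} \cdot 584 = \frac{1168}{3}$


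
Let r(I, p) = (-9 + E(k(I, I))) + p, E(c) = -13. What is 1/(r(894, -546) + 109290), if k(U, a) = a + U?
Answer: 1/108722 ≈ 9.1978e-6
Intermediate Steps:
k(U, a) = U + a
r(I, p) = -22 + p (r(I, p) = (-9 - 13) + p = -22 + p)
1/(r(894, -546) + 109290) = 1/((-22 - 546) + 109290) = 1/(-568 + 109290) = 1/108722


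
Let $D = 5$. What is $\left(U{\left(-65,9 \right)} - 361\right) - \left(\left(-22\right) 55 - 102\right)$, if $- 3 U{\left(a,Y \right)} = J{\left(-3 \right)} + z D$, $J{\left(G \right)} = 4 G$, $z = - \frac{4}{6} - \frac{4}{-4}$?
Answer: $\frac{8590}{9} \approx 954.44$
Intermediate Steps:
$z = \frac{1}{3}$ ($z = \left(-4\right) \frac{1}{6} - -1 = - \frac{2}{3} + 1 = \frac{1}{3} \approx 0.33333$)
$U{\left(a,Y \right)} = \frac{31}{9}$ ($U{\left(a,Y \right)} = - \frac{4 \left(-3\right) + \frac{1}{3} \cdot 5}{3} = - \frac{-12 + \frac{5}{3}}{3} = \left(- \frac{1}{3}\right) \left(- \frac{31}{3}\right) = \frac{31}{9}$)
$\left(U{\left(-65,9 \right)} - 361\right) - \left(\left(-22\right) 55 - 102\right) = \left(\frac{31}{9} - 361\right) - \left(\left(-22\right) 55 - 102\right) = - \frac{3218}{9} - \left(-1210 - 102\right) = - \frac{3218}{9} - -1312 = - \frac{3218}{9} + 1312 = \frac{8590}{9}$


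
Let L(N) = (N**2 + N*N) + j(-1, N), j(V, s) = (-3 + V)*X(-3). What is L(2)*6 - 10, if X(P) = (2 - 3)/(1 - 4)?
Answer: 30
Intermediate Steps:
X(P) = 1/3 (X(P) = -1/(-3) = -1*(-1/3) = 1/3)
j(V, s) = -1 + V/3 (j(V, s) = (-3 + V)*(1/3) = -1 + V/3)
L(N) = -4/3 + 2*N**2 (L(N) = (N**2 + N*N) + (-1 + (1/3)*(-1)) = (N**2 + N**2) + (-1 - 1/3) = 2*N**2 - 4/3 = -4/3 + 2*N**2)
L(2)*6 - 10 = (-4/3 + 2*2**2)*6 - 10 = (-4/3 + 2*4)*6 - 10 = (-4/3 + 8)*6 - 10 = (20/3)*6 - 10 = 40 - 10 = 30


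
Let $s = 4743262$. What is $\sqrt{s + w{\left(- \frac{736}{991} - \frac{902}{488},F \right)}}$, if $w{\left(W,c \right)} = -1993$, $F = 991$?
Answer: $\sqrt{4741269} \approx 2177.4$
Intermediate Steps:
$\sqrt{s + w{\left(- \frac{736}{991} - \frac{902}{488},F \right)}} = \sqrt{4743262 - 1993} = \sqrt{4741269}$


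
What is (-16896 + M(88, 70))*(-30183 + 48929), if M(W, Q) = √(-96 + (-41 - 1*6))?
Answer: -316732416 + 18746*I*√143 ≈ -3.1673e+8 + 2.2417e+5*I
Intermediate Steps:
M(W, Q) = I*√143 (M(W, Q) = √(-96 + (-41 - 6)) = √(-96 - 47) = √(-143) = I*√143)
(-16896 + M(88, 70))*(-30183 + 48929) = (-16896 + I*√143)*(-30183 + 48929) = (-16896 + I*√143)*18746 = -316732416 + 18746*I*√143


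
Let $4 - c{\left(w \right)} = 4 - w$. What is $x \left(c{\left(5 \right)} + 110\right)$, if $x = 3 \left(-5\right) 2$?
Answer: $-3450$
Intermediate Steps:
$c{\left(w \right)} = w$ ($c{\left(w \right)} = 4 - \left(4 - w\right) = 4 + \left(-4 + w\right) = w$)
$x = -30$ ($x = \left(-15\right) 2 = -30$)
$x \left(c{\left(5 \right)} + 110\right) = - 30 \left(5 + 110\right) = \left(-30\right) 115 = -3450$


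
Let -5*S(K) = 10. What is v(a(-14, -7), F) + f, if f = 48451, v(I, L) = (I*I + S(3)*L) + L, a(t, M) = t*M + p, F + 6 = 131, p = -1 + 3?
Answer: 58326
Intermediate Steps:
p = 2
F = 125 (F = -6 + 131 = 125)
S(K) = -2 (S(K) = -⅕*10 = -2)
a(t, M) = 2 + M*t (a(t, M) = t*M + 2 = M*t + 2 = 2 + M*t)
v(I, L) = I² - L (v(I, L) = (I*I - 2*L) + L = (I² - 2*L) + L = I² - L)
v(a(-14, -7), F) + f = ((2 - 7*(-14))² - 1*125) + 48451 = ((2 + 98)² - 125) + 48451 = (100² - 125) + 48451 = (10000 - 125) + 48451 = 9875 + 48451 = 58326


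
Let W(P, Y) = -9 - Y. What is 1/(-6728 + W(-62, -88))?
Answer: -1/6649 ≈ -0.00015040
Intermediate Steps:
1/(-6728 + W(-62, -88)) = 1/(-6728 + (-9 - 1*(-88))) = 1/(-6728 + (-9 + 88)) = 1/(-6728 + 79) = 1/(-6649) = -1/6649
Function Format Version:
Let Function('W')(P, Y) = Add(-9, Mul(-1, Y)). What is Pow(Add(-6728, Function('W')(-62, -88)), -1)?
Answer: Rational(-1, 6649) ≈ -0.00015040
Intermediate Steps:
Pow(Add(-6728, Function('W')(-62, -88)), -1) = Pow(Add(-6728, Add(-9, Mul(-1, -88))), -1) = Pow(Add(-6728, Add(-9, 88)), -1) = Pow(Add(-6728, 79), -1) = Pow(-6649, -1) = Rational(-1, 6649)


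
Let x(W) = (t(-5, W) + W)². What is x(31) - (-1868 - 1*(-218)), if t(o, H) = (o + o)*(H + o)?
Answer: 54091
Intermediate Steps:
t(o, H) = 2*o*(H + o) (t(o, H) = (2*o)*(H + o) = 2*o*(H + o))
x(W) = (50 - 9*W)² (x(W) = (2*(-5)*(W - 5) + W)² = (2*(-5)*(-5 + W) + W)² = ((50 - 10*W) + W)² = (50 - 9*W)²)
x(31) - (-1868 - 1*(-218)) = (50 - 9*31)² - (-1868 - 1*(-218)) = (50 - 279)² - (-1868 + 218) = (-229)² - 1*(-1650) = 52441 + 1650 = 54091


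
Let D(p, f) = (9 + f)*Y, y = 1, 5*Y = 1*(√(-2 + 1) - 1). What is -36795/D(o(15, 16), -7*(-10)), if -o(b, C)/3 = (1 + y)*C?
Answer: 183975/158 + 183975*I/158 ≈ 1164.4 + 1164.4*I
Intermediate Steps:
Y = -⅕ + I/5 (Y = (1*(√(-2 + 1) - 1))/5 = (1*(√(-1) - 1))/5 = (1*(I - 1))/5 = (1*(-1 + I))/5 = (-1 + I)/5 = -⅕ + I/5 ≈ -0.2 + 0.2*I)
o(b, C) = -6*C (o(b, C) = -3*(1 + 1)*C = -6*C)
D(p, f) = (9 + f)*(-⅕ + I/5)
-36795/D(o(15, 16), -7*(-10)) = -36795*(-5*(1 + I)/(2*(9 - 7*(-10)))) = -36795*(-5*(1 + I)/(2*(9 + 70))) = -(-183975/158 - 183975*I/158) = -36795*25*(-79/5 - 79*I/5)/12482 = -919875*(-79/5 - 79*I/5)/12482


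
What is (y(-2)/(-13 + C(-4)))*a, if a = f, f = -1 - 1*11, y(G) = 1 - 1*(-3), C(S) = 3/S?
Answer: 192/55 ≈ 3.4909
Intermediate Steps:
y(G) = 4 (y(G) = 1 + 3 = 4)
f = -12 (f = -1 - 11 = -12)
a = -12
(y(-2)/(-13 + C(-4)))*a = (4/(-13 + 3/(-4)))*(-12) = (4/(-13 + 3*(-¼)))*(-12) = (4/(-13 - ¾))*(-12) = (4/(-55/4))*(-12) = (4*(-4/55))*(-12) = -16/55*(-12) = 192/55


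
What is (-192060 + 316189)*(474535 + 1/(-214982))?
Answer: 12663204064110601/214982 ≈ 5.8904e+10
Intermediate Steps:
(-192060 + 316189)*(474535 + 1/(-214982)) = 124129*(474535 - 1/214982) = 124129*(102016483369/214982) = 12663204064110601/214982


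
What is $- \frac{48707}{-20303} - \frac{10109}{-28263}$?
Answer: $\frac{1581848968}{573823689} \approx 2.7567$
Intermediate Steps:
$- \frac{48707}{-20303} - \frac{10109}{-28263} = \left(-48707\right) \left(- \frac{1}{20303}\right) - - \frac{10109}{28263} = \frac{48707}{20303} + \frac{10109}{28263} = \frac{1581848968}{573823689}$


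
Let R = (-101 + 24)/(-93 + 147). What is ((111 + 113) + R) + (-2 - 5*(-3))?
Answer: 12721/54 ≈ 235.57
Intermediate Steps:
R = -77/54 ≈ -1.4259
((111 + 113) + R) + (-2 - 5*(-3)) = ((111 + 113) - 77/54) + (-2 - 5*(-3)) = (224 - 77/54) + (-2 + 15) = 12019/54 + 13 = 12721/54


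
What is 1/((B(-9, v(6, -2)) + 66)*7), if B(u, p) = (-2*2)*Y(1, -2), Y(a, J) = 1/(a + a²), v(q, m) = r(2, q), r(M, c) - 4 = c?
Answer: 1/448 ≈ 0.0022321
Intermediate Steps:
r(M, c) = 4 + c
v(q, m) = 4 + q
B(u, p) = -2 (B(u, p) = (-2*2)*(1/(1*(1 + 1))) = -4/2 = -4*½ = -2)
1/((B(-9, v(6, -2)) + 66)*7) = 1/((-2 + 66)*7) = 1/(64*7) = 1/448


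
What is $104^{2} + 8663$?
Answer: $19479$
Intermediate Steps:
$104^{2} + 8663 = 10816 + 8663 = 19479$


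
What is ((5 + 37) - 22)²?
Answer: 400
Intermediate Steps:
((5 + 37) - 22)² = (42 - 22)² = 20² = 400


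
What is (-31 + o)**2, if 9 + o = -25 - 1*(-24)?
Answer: 1681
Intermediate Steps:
o = -10 (o = -9 + (-25 - 1*(-24)) = -9 + (-25 + 24) = -9 - 1 = -10)
(-31 + o)**2 = (-31 - 10)**2 = (-41)**2 = 1681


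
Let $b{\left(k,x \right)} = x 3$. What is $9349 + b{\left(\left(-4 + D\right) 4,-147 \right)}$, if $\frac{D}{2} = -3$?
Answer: $8908$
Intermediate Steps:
$D = -6$ ($D = 2 \left(-3\right) = -6$)
$b{\left(k,x \right)} = 3 x$
$9349 + b{\left(\left(-4 + D\right) 4,-147 \right)} = 9349 + 3 \left(-147\right) = 9349 - 441 = 8908$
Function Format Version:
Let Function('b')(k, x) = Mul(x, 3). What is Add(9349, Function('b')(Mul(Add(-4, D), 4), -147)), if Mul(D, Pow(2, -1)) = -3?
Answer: 8908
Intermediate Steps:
D = -6 (D = Mul(2, -3) = -6)
Function('b')(k, x) = Mul(3, x)
Add(9349, Function('b')(Mul(Add(-4, D), 4), -147)) = Add(9349, Mul(3, -147)) = Add(9349, -441) = 8908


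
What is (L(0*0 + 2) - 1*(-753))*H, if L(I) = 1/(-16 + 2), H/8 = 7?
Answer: 42164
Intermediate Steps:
H = 56 (H = 8*7 = 56)
L(I) = -1/14 (L(I) = 1/(-14) = -1/14)
(L(0*0 + 2) - 1*(-753))*H = (-1/14 - 1*(-753))*56 = (-1/14 + 753)*56 = (10541/14)*56 = 42164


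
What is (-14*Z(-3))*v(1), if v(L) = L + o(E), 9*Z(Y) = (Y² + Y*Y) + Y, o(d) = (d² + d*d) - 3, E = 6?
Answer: -4900/3 ≈ -1633.3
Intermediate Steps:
o(d) = -3 + 2*d² (o(d) = (d² + d²) - 3 = 2*d² - 3 = -3 + 2*d²)
Z(Y) = Y/9 + 2*Y²/9 (Z(Y) = ((Y² + Y*Y) + Y)/9 = ((Y² + Y²) + Y)/9 = (2*Y² + Y)/9 = (Y + 2*Y²)/9 = Y/9 + 2*Y²/9)
v(L) = 69 + L (v(L) = L + (-3 + 2*6²) = L + (-3 + 2*36) = L + (-3 + 72) = L + 69 = 69 + L)
(-14*Z(-3))*v(1) = (-14*(-3)*(1 + 2*(-3))/9)*(69 + 1) = -14*(-3)*(1 - 6)/9*70 = -14*(-3)*(-5)/9*70 = -14*5/3*70 = -70/3*70 = -4900/3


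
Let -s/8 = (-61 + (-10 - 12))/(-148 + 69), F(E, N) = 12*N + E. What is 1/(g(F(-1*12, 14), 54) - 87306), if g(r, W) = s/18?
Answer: -711/62074898 ≈ -1.1454e-5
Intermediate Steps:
F(E, N) = E + 12*N
s = -664/79 (s = -8*(-61 + (-10 - 12))/(-148 + 69) = -8*(-61 - 22)/(-79) = -(-664)*(-1)/79 = -8*83/79 = -664/79 ≈ -8.4051)
g(r, W) = -332/711 (g(r, W) = -664/79/18 = -664/79*1/18 = -332/711)
1/(g(F(-1*12, 14), 54) - 87306) = 1/(-332/711 - 87306) = 1/(-62074898/711) = -711/62074898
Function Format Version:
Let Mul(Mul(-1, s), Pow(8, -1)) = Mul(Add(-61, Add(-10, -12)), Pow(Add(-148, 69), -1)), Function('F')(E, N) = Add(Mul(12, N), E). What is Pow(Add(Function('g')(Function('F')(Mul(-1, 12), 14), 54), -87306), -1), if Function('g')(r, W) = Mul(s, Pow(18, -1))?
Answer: Rational(-711, 62074898) ≈ -1.1454e-5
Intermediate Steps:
Function('F')(E, N) = Add(E, Mul(12, N))
s = Rational(-664, 79) (s = Mul(-8, Mul(Add(-61, Add(-10, -12)), Pow(Add(-148, 69), -1))) = Mul(-8, Mul(Add(-61, -22), Pow(-79, -1))) = Mul(-8, Mul(-83, Rational(-1, 79))) = Mul(-8, Rational(83, 79)) = Rational(-664, 79) ≈ -8.4051)
Function('g')(r, W) = Rational(-332, 711) (Function('g')(r, W) = Mul(Rational(-664, 79), Pow(18, -1)) = Mul(Rational(-664, 79), Rational(1, 18)) = Rational(-332, 711))
Pow(Add(Function('g')(Function('F')(Mul(-1, 12), 14), 54), -87306), -1) = Pow(Add(Rational(-332, 711), -87306), -1) = Pow(Rational(-62074898, 711), -1) = Rational(-711, 62074898)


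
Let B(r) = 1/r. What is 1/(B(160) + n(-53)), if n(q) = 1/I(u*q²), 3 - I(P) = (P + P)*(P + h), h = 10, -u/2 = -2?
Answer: 40435217440/252719949 ≈ 160.00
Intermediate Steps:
u = 4 (u = -2*(-2) = 4)
I(P) = 3 - 2*P*(10 + P) (I(P) = 3 - (P + P)*(P + 10) = 3 - 2*P*(10 + P))
n(q) = 1/(3 - 80*q² - 32*q⁴) (n(q) = 1/(3 - 80*q² - 2*16*q⁴) = 1/(3 - 80*q² - 32*q⁴))
1/(B(160) + n(-53)) = 1/(1/160 - 1/(-3 + 32*(-53)⁴ + 80*(-53)²)) = 1/(1/160 - 1/(-3 + 32*7890481 + 80*2809)) = 1/(1/160 - 1/(-3 + 252495392 + 224720)) = 1/(1/160 - 1/252720109) = 1/(252719949/40435217440) = 40435217440/252719949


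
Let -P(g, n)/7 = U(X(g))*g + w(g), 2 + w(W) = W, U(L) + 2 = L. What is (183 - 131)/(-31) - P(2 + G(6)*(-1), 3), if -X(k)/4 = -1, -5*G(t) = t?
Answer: 7986/155 ≈ 51.523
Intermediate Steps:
G(t) = -t/5
X(k) = 4 (X(k) = -4*(-1) = 4)
U(L) = -2 + L
w(W) = -2 + W
P(g, n) = 14 - 21*g (P(g, n) = -7*((-2 + 4)*g + (-2 + g)) = -7*(2*g + (-2 + g)) = -7*(-2 + 3*g) = 14 - 21*g)
(183 - 131)/(-31) - P(2 + G(6)*(-1), 3) = (183 - 131)/(-31) - (14 - 21*(2 - ⅕*6*(-1))) = 52*(-1/31) - (14 - 21*(2 - 6/5*(-1))) = -52/31 - (14 - 21*(2 + 6/5)) = -52/31 - (14 - 21*16/5) = -52/31 - (14 - 336/5) = -52/31 - 1*(-266/5) = -52/31 + 266/5 = 7986/155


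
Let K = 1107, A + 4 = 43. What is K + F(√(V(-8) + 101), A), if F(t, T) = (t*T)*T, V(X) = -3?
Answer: 1107 + 10647*√2 ≈ 16164.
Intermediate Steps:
A = 39 (A = -4 + 43 = 39)
F(t, T) = t*T² (F(t, T) = (T*t)*T = t*T²)
K + F(√(V(-8) + 101), A) = 1107 + √(-3 + 101)*39² = 1107 + √98*1521 = 1107 + (7*√2)*1521 = 1107 + 10647*√2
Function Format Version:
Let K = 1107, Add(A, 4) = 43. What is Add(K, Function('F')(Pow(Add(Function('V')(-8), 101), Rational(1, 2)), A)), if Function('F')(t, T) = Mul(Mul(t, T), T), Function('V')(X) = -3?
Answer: Add(1107, Mul(10647, Pow(2, Rational(1, 2)))) ≈ 16164.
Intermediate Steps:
A = 39 (A = Add(-4, 43) = 39)
Function('F')(t, T) = Mul(t, Pow(T, 2)) (Function('F')(t, T) = Mul(Mul(T, t), T) = Mul(t, Pow(T, 2)))
Add(K, Function('F')(Pow(Add(Function('V')(-8), 101), Rational(1, 2)), A)) = Add(1107, Mul(Pow(Add(-3, 101), Rational(1, 2)), Pow(39, 2))) = Add(1107, Mul(Pow(98, Rational(1, 2)), 1521)) = Add(1107, Mul(Mul(7, Pow(2, Rational(1, 2))), 1521)) = Add(1107, Mul(10647, Pow(2, Rational(1, 2))))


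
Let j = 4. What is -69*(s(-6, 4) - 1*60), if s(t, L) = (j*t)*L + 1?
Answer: 10695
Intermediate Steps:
s(t, L) = 1 + 4*L*t (s(t, L) = (4*t)*L + 1 = 4*L*t + 1 = 1 + 4*L*t)
-69*(s(-6, 4) - 1*60) = -69*((1 + 4*4*(-6)) - 1*60) = -69*((1 - 96) - 60) = -69*(-95 - 60) = -69*(-155) = 10695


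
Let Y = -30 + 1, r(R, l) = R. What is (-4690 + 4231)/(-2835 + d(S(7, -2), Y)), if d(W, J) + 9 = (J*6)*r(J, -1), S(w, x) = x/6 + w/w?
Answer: -153/734 ≈ -0.20845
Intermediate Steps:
Y = -29
S(w, x) = 1 + x/6 (S(w, x) = x*(⅙) + 1 = x/6 + 1 = 1 + x/6)
d(W, J) = -9 + 6*J² (d(W, J) = -9 + (J*6)*J = -9 + (6*J)*J = -9 + 6*J²)
(-4690 + 4231)/(-2835 + d(S(7, -2), Y)) = (-4690 + 4231)/(-2835 + (-9 + 6*(-29)²)) = -459/(-2835 + (-9 + 6*841)) = -459/(-2835 + (-9 + 5046)) = -459/(-2835 + 5037) = -459/2202 = -459*1/2202 = -153/734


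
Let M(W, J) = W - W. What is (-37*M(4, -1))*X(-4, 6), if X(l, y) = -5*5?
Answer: 0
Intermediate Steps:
M(W, J) = 0
X(l, y) = -25
(-37*M(4, -1))*X(-4, 6) = -37*0*(-25) = 0*(-25) = 0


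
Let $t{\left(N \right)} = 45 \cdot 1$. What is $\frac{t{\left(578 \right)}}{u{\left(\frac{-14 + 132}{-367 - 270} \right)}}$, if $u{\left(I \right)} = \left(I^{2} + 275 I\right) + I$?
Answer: $- \frac{18259605}{20731892} \approx -0.88075$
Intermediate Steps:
$t{\left(N \right)} = 45$
$u{\left(I \right)} = I^{2} + 276 I$
$\frac{t{\left(578 \right)}}{u{\left(\frac{-14 + 132}{-367 - 270} \right)}} = \frac{45}{\frac{-14 + 132}{-367 - 270} \left(276 + \frac{-14 + 132}{-367 - 270}\right)} = \frac{45}{\frac{118}{-637} \left(276 + \frac{118}{-637}\right)} = \frac{45}{118 \left(- \frac{1}{637}\right) \left(276 + 118 \left(- \frac{1}{637}\right)\right)} = \frac{45}{\left(- \frac{118}{637}\right) \left(276 - \frac{118}{637}\right)} = \frac{45}{\left(- \frac{118}{637}\right) \frac{175694}{637}} = \frac{45}{- \frac{20731892}{405769}} = 45 \left(- \frac{405769}{20731892}\right) = - \frac{18259605}{20731892}$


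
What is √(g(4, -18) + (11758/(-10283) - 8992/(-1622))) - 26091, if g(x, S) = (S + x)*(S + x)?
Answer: -26091 + √13937337530066314/8339513 ≈ -26077.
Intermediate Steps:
g(x, S) = (S + x)²
√(g(4, -18) + (11758/(-10283) - 8992/(-1622))) - 26091 = √((-18 + 4)² + (11758/(-10283) - 8992/(-1622))) - 26091 = √((-14)² + (11758*(-1/10283) - 8992*(-1/1622))) - 26091 = √(196 + (-11758/10283 + 4496/811)) - 26091 = √(196 + 36696630/8339513) - 26091 = √(1671241178/8339513) - 26091 = √13937337530066314/8339513 - 26091 = -26091 + √13937337530066314/8339513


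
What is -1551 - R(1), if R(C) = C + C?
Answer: -1553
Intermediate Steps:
R(C) = 2*C
-1551 - R(1) = -1551 - 2 = -1553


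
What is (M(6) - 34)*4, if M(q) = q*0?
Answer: -136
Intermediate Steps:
M(q) = 0
(M(6) - 34)*4 = (0 - 34)*4 = -34*4 = -136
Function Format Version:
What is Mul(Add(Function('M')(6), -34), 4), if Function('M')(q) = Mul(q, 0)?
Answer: -136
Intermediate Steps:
Function('M')(q) = 0
Mul(Add(Function('M')(6), -34), 4) = Mul(Add(0, -34), 4) = Mul(-34, 4) = -136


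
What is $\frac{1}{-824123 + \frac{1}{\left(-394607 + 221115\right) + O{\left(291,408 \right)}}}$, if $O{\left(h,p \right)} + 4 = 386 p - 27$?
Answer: $- \frac{16035}{13214812306} \approx -1.2134 \cdot 10^{-6}$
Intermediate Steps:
$O{\left(h,p \right)} = -31 + 386 p$ ($O{\left(h,p \right)} = -4 + \left(386 p - 27\right) = -4 + \left(-27 + 386 p\right) = -31 + 386 p$)
$\frac{1}{-824123 + \frac{1}{\left(-394607 + 221115\right) + O{\left(291,408 \right)}}} = \frac{1}{-824123 + \frac{1}{\left(-394607 + 221115\right) + \left(-31 + 386 \cdot 408\right)}} = \frac{1}{-824123 + \frac{1}{-173492 + \left(-31 + 157488\right)}} = \frac{1}{-824123 + \frac{1}{-173492 + 157457}} = \frac{1}{-824123 + \frac{1}{-16035}} = \frac{1}{-824123 - \frac{1}{16035}} = \frac{1}{- \frac{13214812306}{16035}} = - \frac{16035}{13214812306}$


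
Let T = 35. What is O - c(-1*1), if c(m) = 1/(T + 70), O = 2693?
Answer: 282764/105 ≈ 2693.0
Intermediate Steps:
c(m) = 1/105 (c(m) = 1/(35 + 70) = 1/105)
O - c(-1*1) = 2693 - 1*1/105 = 2693 - 1/105 = 282764/105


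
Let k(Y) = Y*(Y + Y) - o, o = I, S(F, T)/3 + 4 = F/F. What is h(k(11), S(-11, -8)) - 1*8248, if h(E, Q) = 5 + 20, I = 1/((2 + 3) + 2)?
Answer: -8223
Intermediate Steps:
S(F, T) = -9 (S(F, T) = -12 + 3*(F/F) = -12 + 3*1 = -12 + 3 = -9)
I = ⅐ (I = 1/(5 + 2) = 1/7 = ⅐ ≈ 0.14286)
o = ⅐ ≈ 0.14286
k(Y) = -⅐ + 2*Y² (k(Y) = Y*(Y + Y) - 1*⅐ = Y*(2*Y) - ⅐ = 2*Y² - ⅐ = -⅐ + 2*Y²)
h(E, Q) = 25
h(k(11), S(-11, -8)) - 1*8248 = 25 - 1*8248 = 25 - 8248 = -8223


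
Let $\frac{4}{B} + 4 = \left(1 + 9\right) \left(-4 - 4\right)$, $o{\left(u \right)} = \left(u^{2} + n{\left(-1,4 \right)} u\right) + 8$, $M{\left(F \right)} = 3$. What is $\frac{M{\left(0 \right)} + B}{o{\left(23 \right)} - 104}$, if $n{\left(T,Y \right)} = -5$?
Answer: $\frac{31}{3339} \approx 0.0092842$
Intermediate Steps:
$o{\left(u \right)} = 8 + u^{2} - 5 u$ ($o{\left(u \right)} = \left(u^{2} - 5 u\right) + 8 = 8 + u^{2} - 5 u$)
$B = - \frac{1}{21}$ ($B = \frac{4}{-4 + \left(1 + 9\right) \left(-4 - 4\right)} = \frac{4}{-4 + 10 \left(-8\right)} = \frac{4}{-4 - 80} = \frac{4}{-84} = 4 \left(- \frac{1}{84}\right) = - \frac{1}{21} \approx -0.047619$)
$\frac{M{\left(0 \right)} + B}{o{\left(23 \right)} - 104} = \frac{3 - \frac{1}{21}}{\left(8 + 23^{2} - 115\right) - 104} = \frac{62}{21 \left(\left(8 + 529 - 115\right) - 104\right)} = \frac{62}{21 \left(422 - 104\right)} = \frac{62}{21 \cdot 318} = \frac{62}{21} \cdot \frac{1}{318} = \frac{31}{3339}$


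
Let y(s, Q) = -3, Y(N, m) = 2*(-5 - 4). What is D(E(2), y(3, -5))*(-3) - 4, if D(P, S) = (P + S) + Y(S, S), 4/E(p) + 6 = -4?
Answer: 301/5 ≈ 60.200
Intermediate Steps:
Y(N, m) = -18 (Y(N, m) = 2*(-9) = -18)
E(p) = -2/5 (E(p) = 4/(-6 - 4) = 4/(-10) = 4*(-1/10) = -2/5)
D(P, S) = -18 + P + S (D(P, S) = (P + S) - 18 = -18 + P + S)
D(E(2), y(3, -5))*(-3) - 4 = (-18 - 2/5 - 3)*(-3) - 4 = -107/5*(-3) - 4 = 321/5 - 4 = 301/5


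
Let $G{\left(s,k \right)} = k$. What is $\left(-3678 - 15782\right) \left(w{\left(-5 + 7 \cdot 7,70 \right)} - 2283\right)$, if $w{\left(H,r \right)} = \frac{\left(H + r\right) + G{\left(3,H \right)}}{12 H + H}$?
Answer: $\frac{6352318070}{143} \approx 4.4422 \cdot 10^{7}$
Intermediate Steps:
$w{\left(H,r \right)} = \frac{r + 2 H}{13 H}$ ($w{\left(H,r \right)} = \frac{\left(H + r\right) + H}{12 H + H} = \frac{r + 2 H}{13 H}$)
$\left(-3678 - 15782\right) \left(w{\left(-5 + 7 \cdot 7,70 \right)} - 2283\right) = \left(-3678 - 15782\right) \left(\frac{70 + 2 \left(-5 + 7 \cdot 7\right)}{13 \left(-5 + 7 \cdot 7\right)} - 2283\right) = \left(-3678 - 15782\right) \left(\frac{70 + 2 \left(-5 + 49\right)}{13 \left(-5 + 49\right)} - 2283\right) = \left(-3678 - 15782\right) \left(\frac{70 + 2 \cdot 44}{13 \cdot 44} - 2283\right) = - 19460 \left(\frac{1}{13} \cdot \frac{1}{44} \left(70 + 88\right) - 2283\right) = - 19460 \left(\frac{1}{13} \cdot \frac{1}{44} \cdot 158 - 2283\right) = - 19460 \left(\frac{79}{286} - 2283\right) = \left(-19460\right) \left(- \frac{652859}{286}\right) = \frac{6352318070}{143}$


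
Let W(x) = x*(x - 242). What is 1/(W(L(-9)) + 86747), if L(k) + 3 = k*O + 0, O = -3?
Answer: 1/81515 ≈ 1.2268e-5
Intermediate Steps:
L(k) = -3 - 3*k (L(k) = -3 + (k*(-3) + 0) = -3 + (-3*k + 0) = -3 - 3*k)
W(x) = x*(-242 + x)
1/(W(L(-9)) + 86747) = 1/((-3 - 3*(-9))*(-242 + (-3 - 3*(-9))) + 86747) = 1/((-3 + 27)*(-242 + (-3 + 27)) + 86747) = 1/(24*(-242 + 24) + 86747) = 1/(24*(-218) + 86747) = 1/(-5232 + 86747) = 1/81515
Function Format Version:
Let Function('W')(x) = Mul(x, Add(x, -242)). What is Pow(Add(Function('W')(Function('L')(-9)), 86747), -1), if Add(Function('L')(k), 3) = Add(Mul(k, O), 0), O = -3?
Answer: Rational(1, 81515) ≈ 1.2268e-5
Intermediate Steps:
Function('L')(k) = Add(-3, Mul(-3, k)) (Function('L')(k) = Add(-3, Add(Mul(k, -3), 0)) = Add(-3, Add(Mul(-3, k), 0)) = Add(-3, Mul(-3, k)))
Function('W')(x) = Mul(x, Add(-242, x))
Pow(Add(Function('W')(Function('L')(-9)), 86747), -1) = Pow(Add(Mul(Add(-3, Mul(-3, -9)), Add(-242, Add(-3, Mul(-3, -9)))), 86747), -1) = Pow(Add(Mul(Add(-3, 27), Add(-242, Add(-3, 27))), 86747), -1) = Pow(Add(Mul(24, Add(-242, 24)), 86747), -1) = Pow(Add(Mul(24, -218), 86747), -1) = Pow(Add(-5232, 86747), -1) = Pow(81515, -1) = Rational(1, 81515)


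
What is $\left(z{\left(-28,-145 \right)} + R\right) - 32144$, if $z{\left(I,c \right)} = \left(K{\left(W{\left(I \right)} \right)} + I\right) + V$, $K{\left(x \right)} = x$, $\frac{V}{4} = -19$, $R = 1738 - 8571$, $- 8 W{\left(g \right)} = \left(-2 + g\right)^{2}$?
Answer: $- \frac{78387}{2} \approx -39194.0$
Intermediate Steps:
$W{\left(g \right)} = - \frac{\left(-2 + g\right)^{2}}{8}$
$R = -6833$ ($R = 1738 - 8571 = -6833$)
$V = -76$ ($V = 4 \left(-19\right) = -76$)
$z{\left(I,c \right)} = -76 + I - \frac{\left(-2 + I\right)^{2}}{8}$ ($z{\left(I,c \right)} = \left(- \frac{\left(-2 + I\right)^{2}}{8} + I\right) - 76 = \left(I - \frac{\left(-2 + I\right)^{2}}{8}\right) - 76 = -76 + I - \frac{\left(-2 + I\right)^{2}}{8}$)
$\left(z{\left(-28,-145 \right)} + R\right) - 32144 = \left(\left(- \frac{153}{2} - \frac{\left(-28\right)^{2}}{8} + \frac{3}{2} \left(-28\right)\right) - 6833\right) - 32144 = \left(\left(- \frac{153}{2} - 98 - 42\right) - 6833\right) - 32144 = \left(- \frac{433}{2} - 6833\right) - 32144 = - \frac{14099}{2} - 32144 = - \frac{78387}{2}$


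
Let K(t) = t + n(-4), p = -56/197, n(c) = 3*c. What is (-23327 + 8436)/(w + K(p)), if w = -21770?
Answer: 2933527/4291110 ≈ 0.68363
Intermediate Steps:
p = -56/197 (p = -56*1/197 = -56/197 ≈ -0.28426)
K(t) = -12 + t (K(t) = t + 3*(-4) = t - 12 = -12 + t)
(-23327 + 8436)/(w + K(p)) = (-23327 + 8436)/(-21770 + (-12 - 56/197)) = -14891/(-21770 - 2420/197) = -14891/(-4291110/197) = -14891*(-197/4291110) = 2933527/4291110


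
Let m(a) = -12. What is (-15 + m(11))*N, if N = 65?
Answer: -1755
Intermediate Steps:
(-15 + m(11))*N = (-15 - 12)*65 = -27*65 = -1755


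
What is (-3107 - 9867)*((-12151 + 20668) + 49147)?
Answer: -748132736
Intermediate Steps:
(-3107 - 9867)*((-12151 + 20668) + 49147) = -12974*(8517 + 49147) = -12974*57664 = -748132736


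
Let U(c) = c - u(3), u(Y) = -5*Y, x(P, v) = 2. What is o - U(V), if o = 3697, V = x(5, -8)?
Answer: 3680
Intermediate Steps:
V = 2
U(c) = 15 + c (U(c) = c - (-5)*3 = c - 1*(-15) = c + 15 = 15 + c)
o - U(V) = 3697 - (15 + 2) = 3697 - 1*17 = 3697 - 17 = 3680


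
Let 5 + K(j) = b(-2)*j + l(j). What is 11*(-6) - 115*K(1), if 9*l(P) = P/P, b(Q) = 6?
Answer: -1744/9 ≈ -193.78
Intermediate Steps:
l(P) = 1/9 (l(P) = (P/P)/9 = (1/9)*1 = 1/9)
K(j) = -44/9 + 6*j (K(j) = -5 + (6*j + 1/9) = -5 + (1/9 + 6*j) = -44/9 + 6*j)
11*(-6) - 115*K(1) = 11*(-6) - 115*(-44/9 + 6*1) = -66 - 115*(-44/9 + 6) = -66 - 115*10/9 = -66 - 1150/9 = -1744/9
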